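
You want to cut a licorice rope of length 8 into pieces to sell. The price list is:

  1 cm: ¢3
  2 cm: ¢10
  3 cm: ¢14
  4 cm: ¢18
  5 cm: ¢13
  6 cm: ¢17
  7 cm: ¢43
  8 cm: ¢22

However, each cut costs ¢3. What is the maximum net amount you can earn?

Let net[k] be the best obtainable value from length k. For each k, try every first piece i and keep the best of price[i] + net[k−i] minus the 3 cut fee when i<k.
net[1] = 3
net[2] = max(3+3-3, 10+0) = 10
net[3] = max(3+10-3, 10+3-3, 14+0) = 14
net[4] = max(3+14-3, 10+10-3, 14+3-3, 18+0) = 18
net[5] = max(3+18-3, 10+14-3, 14+10-3, 18+3-3, 13+0) = 21
net[6] = max(3+21-3, 10+18-3, 14+14-3, 18+10-3, 13+3-3, 17+0) = 25
net[7] = max(3+25-3, 10+21-3, 14+18-3, …, 17+3-3, 43+0) = 43
net[8] = max(3+43-3, 10+25-3, 14+21-3, …, 43+3-3, 22+0) = 43
One optimal plan: pieces 7 + 1 (1 cut) → ¢46 − ¢3 = ¢43.

43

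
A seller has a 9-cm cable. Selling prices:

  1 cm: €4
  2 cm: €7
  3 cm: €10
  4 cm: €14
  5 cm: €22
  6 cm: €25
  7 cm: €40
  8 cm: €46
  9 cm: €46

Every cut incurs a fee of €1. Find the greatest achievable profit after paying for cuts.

49

Let net[k] be the best obtainable value from length k. For each k, try every first piece i and keep the best of price[i] + net[k−i] minus the 1 cut fee when i<k.
net[1] = 4
net[2] = 7  (first piece 1, then net[1]=4)
net[3] = 10  (first piece 1, then net[2]=7)
net[4] = 14
net[5] = 22
net[6] = 25  (first piece 1, then net[5]=22)
net[7] = 40
net[8] = 46
net[9] = 49  (first piece 1, then net[8]=46)
One optimal plan: pieces 8 + 1 (1 cut) → €50 − €1 = €49.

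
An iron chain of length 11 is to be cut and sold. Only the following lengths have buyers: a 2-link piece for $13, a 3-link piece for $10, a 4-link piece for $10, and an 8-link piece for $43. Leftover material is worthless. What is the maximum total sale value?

65

Consider every possible first cut. f[k] is the best of p[i]+f[k−i] over all sellable i≤k.
f[1] = 0
f[2] = 13
f[3] = max(13+0, 10+0) = 13
f[4] = max(13+13, 10+0, 10+0) = 26
f[5] = max(13+13, 10+13, 10+0) = 26
f[6] = max(13+26, 10+13, 10+13) = 39
f[7] = max(13+26, 10+26, 10+13) = 39
f[8] = max(13+39, 10+26, 10+26, 43+0) = 52
f[9] = max(13+39, 10+39, 10+26, 43+0) = 52
f[10] = max(13+52, 10+39, 10+39, 43+13) = 65
f[11] = max(13+52, 10+52, 10+39, 43+13) = 65
One optimal cutting: pieces 2 + 2 + 2 + 2 + 2 with 1 link of scrap → $65.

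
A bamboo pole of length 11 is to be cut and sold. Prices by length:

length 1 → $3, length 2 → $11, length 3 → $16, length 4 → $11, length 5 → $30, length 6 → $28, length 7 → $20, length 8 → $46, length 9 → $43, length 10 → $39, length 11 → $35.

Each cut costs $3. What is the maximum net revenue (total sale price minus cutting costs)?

Build net[k] bottom-up: net[k] = max over allowed piece i of (p[i] + net[k−i]) − 3 per cut.
net[1] = 3
net[2] = max(3+3-3, 11+0) = 11
net[3] = max(3+11-3, 11+3-3, 16+0) = 16
net[4] = max(3+16-3, 11+11-3, 16+3-3, 11+0) = 19
net[5] = max(3+19-3, 11+16-3, 16+11-3, 11+3-3, 30+0) = 30
net[6] = max(3+30-3, 11+19-3, 16+16-3, 11+11-3, 30+3-3, 28+0) = 30
net[7] = max(3+30-3, 11+30-3, 16+19-3, …, 28+3-3, 20+0) = 38
net[8] = max(3+38-3, 11+30-3, 16+30-3, …, 20+3-3, 46+0) = 46
net[9] = max(3+46-3, 11+38-3, 16+30-3, …, 46+3-3, 43+0) = 46
net[10] = max(3+46-3, 11+46-3, 16+38-3, …, 43+3-3, 39+0) = 57
net[11] = max(3+57-3, 11+46-3, 16+46-3, …, 39+3-3, 35+0) = 59
One optimal plan: pieces 8 + 3 (1 cut) → $62 − $3 = $59.

59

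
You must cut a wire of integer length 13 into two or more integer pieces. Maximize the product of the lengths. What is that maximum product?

Fill f[k] for k=2..13: at each k try every first piece i and multiply by the better of (k−i) uncut or f[k−i].
Small cases: f[2]=1, f[3]=2, f[4]=4, f[5]=6, f[6]=9.
f[7] = 2·max(5,6) = 2·6 = 12
f[8] = 2·max(6,9) = 2·9 = 18
f[9] = 3·max(6,9) = 3·9 = 27
f[10] = 2·max(8,18) = 2·18 = 36
f[11] = 2·max(9,27) = 2·27 = 54
f[12] = 3·max(9,27) = 3·27 = 81
f[13] = 2·max(11,54) = 2·54 = 108
One optimal split: 3 + 3 + 3 + 2 + 2; product 3·3·3·2·2 = 108.

108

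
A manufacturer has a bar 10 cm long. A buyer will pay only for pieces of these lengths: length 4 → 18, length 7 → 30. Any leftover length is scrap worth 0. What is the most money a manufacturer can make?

36

Build best[k] bottom-up: best[k] = max over allowed piece i of (p[i] + best[k−i]).
best[1] = 0
best[2] = 0
best[3] = 0
best[4] = 18
best[5] = 18
best[6] = 18
best[7] = 30
best[8] = 36  (first piece 4, then best[4]=18)
best[9] = 36
best[10] = 36
One optimal cutting: pieces 4 + 4 with 2 cm of scrap → 36.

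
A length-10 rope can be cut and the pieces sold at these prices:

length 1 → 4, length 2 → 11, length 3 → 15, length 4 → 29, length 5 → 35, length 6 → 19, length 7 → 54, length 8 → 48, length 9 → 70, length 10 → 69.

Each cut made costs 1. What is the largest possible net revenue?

Let v[k] be the best obtainable value from length k. For each k, try every first piece i and keep the best of price[i] + v[k−i] minus the 1 cut fee when i<k.
v[1] = 4
v[2] = 11
v[3] = 15
v[4] = 29
v[5] = 35
v[6] = 39  (first piece 2, then v[4]=29)
v[7] = 54
v[8] = 57  (first piece 1, then v[7]=54)
v[9] = 70
v[10] = 73  (first piece 1, then v[9]=70)
One optimal plan: pieces 9 + 1 (1 cut) → 74 − 1 = 73.

73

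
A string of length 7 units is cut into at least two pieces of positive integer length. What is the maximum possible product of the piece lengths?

Define m[k] = max over 1≤i<k of i · max(k−i, m[k−i]); the inner max lets the remainder stay uncut if that's better.
m[2] = 1×max(1,0) = 1×1 = 1
m[3] = 1×max(2,1) = 1×2 = 2
m[4] = 2×max(2,1) = 2×2 = 4
m[5] = 2×max(3,2) = 2×3 = 6
m[6] = 3×max(3,2) = 3×3 = 9
m[7] = 2×max(5,6) = 2×6 = 12
One optimal split: 3 + 2 + 2; product 3×2×2 = 12.

12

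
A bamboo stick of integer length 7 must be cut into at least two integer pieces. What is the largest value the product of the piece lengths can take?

Fill prod[k] for k=2..7: at each k try every first piece i and multiply by the better of (k−i) uncut or prod[k−i].
prod[2] = 1*max(1,0) = 1*1 = 1
prod[3] = 1*max(2,1) = 1*2 = 2
prod[4] = 2*max(2,1) = 2*2 = 4
prod[5] = 2*max(3,2) = 2*3 = 6
prod[6] = 3*max(3,2) = 3*3 = 9
prod[7] = 2*max(5,6) = 2*6 = 12
One optimal split: 3 + 2 + 2; product 3*2*2 = 12.

12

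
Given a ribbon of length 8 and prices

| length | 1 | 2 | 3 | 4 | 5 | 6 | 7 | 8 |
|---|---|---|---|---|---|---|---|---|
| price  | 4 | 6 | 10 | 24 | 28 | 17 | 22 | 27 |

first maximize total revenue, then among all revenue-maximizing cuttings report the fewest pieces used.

2

Let r[k] be the best obtainable value from length k. For each k, try every first piece i and keep the best of price[i] + r[k−i].
r[1] = 4
r[2] = max(4+4, 6+0) = 8
r[3] = max(4+8, 6+4, 10+0) = 12
r[4] = max(4+12, 6+8, 10+4, 24+0) = 24
r[5] = max(4+24, 6+12, 10+8, 24+4, 28+0) = 28
r[6] = max(4+28, 6+24, 10+12, 24+8, 28+4, 17+0) = 32
r[7] = max(4+32, 6+28, 10+24, …, 17+4, 22+0) = 36
r[8] = max(4+36, 6+32, 10+28, …, 22+4, 27+0) = 48
Maximum revenue is ¢48.
Now minimize piece count subject to staying optimal: for each k, pieces[k] = 1 + min over i with p[i]+r[k−i]=r[k] of pieces[k−i].
pieces[5] = 1
pieces[6] = 2
pieces[7] = 3
pieces[8] = 2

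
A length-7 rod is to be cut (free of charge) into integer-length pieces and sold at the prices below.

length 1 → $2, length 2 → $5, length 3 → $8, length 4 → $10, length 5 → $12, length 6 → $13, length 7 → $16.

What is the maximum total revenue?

18

Consider every possible first cut. best[k] is the best of p[i]+best[k−i] over all sellable i≤k.
best[1] = 2
best[2] = 5
best[3] = 8
best[4] = 10  (first piece 1, then best[3]=8)
best[5] = 13  (first piece 2, then best[3]=8)
best[6] = 16  (first piece 3, then best[3]=8)
best[7] = 18  (first piece 1, then best[6]=16)
One optimal cutting: 3 + 3 + 1 → $8 + $8 + $2 = $18.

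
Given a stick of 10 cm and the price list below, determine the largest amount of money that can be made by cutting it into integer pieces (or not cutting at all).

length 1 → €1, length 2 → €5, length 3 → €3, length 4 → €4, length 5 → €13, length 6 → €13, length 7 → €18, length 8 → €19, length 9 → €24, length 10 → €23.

Build r[k] bottom-up: r[k] = max over allowed piece i of (p[i] + r[k−i]).
r[1] = 1
r[2] = max(1+1, 5+0) = 5
r[3] = max(1+5, 5+1, 3+0) = 6
r[4] = max(1+6, 5+5, 3+1, 4+0) = 10
r[5] = max(1+10, 5+6, 3+5, 4+1, 13+0) = 13
r[6] = max(1+13, 5+10, 3+6, 4+5, 13+1, 13+0) = 15
r[7] = max(1+15, 5+13, 3+10, …, 13+1, 18+0) = 18
r[8] = max(1+18, 5+15, 3+13, …, 18+1, 19+0) = 20
r[9] = max(1+20, 5+18, 3+15, …, 19+1, 24+0) = 24
r[10] = max(1+24, 5+20, 3+18, …, 24+1, 23+0) = 26
One optimal cutting: 5 + 5 → €13 + €13 = €26.

26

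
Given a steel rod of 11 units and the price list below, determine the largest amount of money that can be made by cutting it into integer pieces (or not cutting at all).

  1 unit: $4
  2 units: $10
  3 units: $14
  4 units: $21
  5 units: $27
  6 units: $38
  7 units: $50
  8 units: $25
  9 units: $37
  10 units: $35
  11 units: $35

71

Let R[k] be the best obtainable value from length k. For each k, try every first piece i and keep the best of price[i] + R[k−i].
R[1] = 4
R[2] = max(4+4, 10+0) = 10
R[3] = max(4+10, 10+4, 14+0) = 14
R[4] = max(4+14, 10+10, 14+4, 21+0) = 21
R[5] = max(4+21, 10+14, 14+10, 21+4, 27+0) = 27
R[6] = max(4+27, 10+21, 14+14, 21+10, 27+4, 38+0) = 38
R[7] = max(4+38, 10+27, 14+21, …, 38+4, 50+0) = 50
R[8] = max(4+50, 10+38, 14+27, …, 50+4, 25+0) = 54
R[9] = max(4+54, 10+50, 14+38, …, 25+4, 37+0) = 60
R[10] = max(4+60, 10+54, 14+50, …, 37+4, 35+0) = 64
R[11] = max(4+64, 10+60, 14+54, …, 35+4, 35+0) = 71
One optimal cutting: 7 + 4 → $50 + $21 = $71.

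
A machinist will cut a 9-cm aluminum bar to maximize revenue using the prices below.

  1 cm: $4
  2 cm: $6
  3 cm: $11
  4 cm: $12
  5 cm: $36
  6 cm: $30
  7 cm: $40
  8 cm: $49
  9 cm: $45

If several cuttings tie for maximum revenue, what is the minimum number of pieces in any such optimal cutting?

Let r[k] be the best obtainable value from length k. For each k, try every first piece i and keep the best of price[i] + r[k−i].
r[1] = 4
r[2] = max(4+4, 6+0) = 8
r[3] = max(4+8, 6+4, 11+0) = 12
r[4] = max(4+12, 6+8, 11+4, 12+0) = 16
r[5] = max(4+16, 6+12, 11+8, 12+4, 36+0) = 36
r[6] = max(4+36, 6+16, 11+12, 12+8, 36+4, 30+0) = 40
r[7] = max(4+40, 6+36, 11+16, …, 30+4, 40+0) = 44
r[8] = max(4+44, 6+40, 11+36, …, 40+4, 49+0) = 49
r[9] = max(4+49, 6+44, 11+40, …, 49+4, 45+0) = 53
Maximum revenue is $53.
Now minimize piece count subject to staying optimal: for each k, pieces[k] = 1 + min over i with p[i]+r[k−i]=r[k] of pieces[k−i].
pieces[6] = 2
pieces[7] = 3
pieces[8] = 1
pieces[9] = 2

2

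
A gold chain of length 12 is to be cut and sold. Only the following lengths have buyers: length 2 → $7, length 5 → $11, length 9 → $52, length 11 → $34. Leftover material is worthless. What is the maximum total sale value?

Let f[k] be the best obtainable value from length k. For each k, try every first piece i and keep the best of price[i] + f[k−i].
f[1] = 0
f[2] = 7
f[3] = 7
f[4] = 14  (first piece 2, then f[2]=7)
f[5] = max(7+7, 11+0) = 14
f[6] = max(7+14, 11+0) = 21
f[7] = max(7+14, 11+7) = 21
f[8] = max(7+21, 11+7) = 28
f[9] = max(7+21, 11+14, 52+0) = 52
f[10] = max(7+28, 11+14, 52+0) = 52
f[11] = max(7+52, 11+21, 52+7, 34+0) = 59
f[12] = max(7+52, 11+21, 52+7, 34+0) = 59
One optimal cutting: pieces 9 + 2 with 1 inch of scrap → $59.

59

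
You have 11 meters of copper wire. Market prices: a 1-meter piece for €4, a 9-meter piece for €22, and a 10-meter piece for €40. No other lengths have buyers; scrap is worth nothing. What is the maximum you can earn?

Let r[k] be the best obtainable value from length k. For each k, try every first piece i and keep the best of price[i] + r[k−i].
r[1] = 4
r[2] = 8  (first piece 1, then r[1]=4)
r[3] = 12  (first piece 1, then r[2]=8)
r[4] = 16  (first piece 1, then r[3]=12)
r[5] = 20  (first piece 1, then r[4]=16)
r[6] = 24  (first piece 1, then r[5]=20)
r[7] = 28  (first piece 1, then r[6]=24)
r[8] = 32  (first piece 1, then r[7]=28)
r[9] = max(4+32, 22+0) = 36
r[10] = max(4+36, 22+4, 40+0) = 40
r[11] = max(4+40, 22+8, 40+4) = 44
One optimal cutting: 1 + 1 + 1 + 1 + 1 + 1 + 1 + 1 + 1 + 1 + 1 → €44.

44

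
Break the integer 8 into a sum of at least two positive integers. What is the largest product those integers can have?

18

Fill prod[k] for k=2..8: at each k try every first piece i and multiply by the better of (k−i) uncut or prod[k−i].
prod[2] = 1×max(1,0) = 1×1 = 1
prod[3] = max(1×2, 2×1) = 2
prod[4] = max(1×3, 2×2, 3×1) = 4
prod[5] = max(1×4, 2×3, 3×2, 4×1) = 6
prod[6] = max(1×6, 2×4, 3×3, 4×2, 5×1) = 9
prod[7] = max(1×9, 2×6, 3×4, 4×3, 5×2, 6×1) = 12
prod[8] = max(1×12, 2×9, 3×6, …, 6×2, 7×1) = 18
One optimal split: 3 + 3 + 2; product 3×3×2 = 18.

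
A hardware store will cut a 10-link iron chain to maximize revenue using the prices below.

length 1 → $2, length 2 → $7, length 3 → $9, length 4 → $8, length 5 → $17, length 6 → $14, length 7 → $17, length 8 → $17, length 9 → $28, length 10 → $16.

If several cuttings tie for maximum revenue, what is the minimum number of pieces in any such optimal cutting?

Consider every possible first cut. r[k] is the best of p[i]+r[k−i] over all sellable i≤k.
r[1] = 2
r[2] = max(2+2, 7+0) = 7
r[3] = max(2+7, 7+2, 9+0) = 9
r[4] = max(2+9, 7+7, 9+2, 8+0) = 14
r[5] = max(2+14, 7+9, 9+7, 8+2, 17+0) = 17
r[6] = max(2+17, 7+14, 9+9, 8+7, 17+2, 14+0) = 21
r[7] = max(2+21, 7+17, 9+14, …, 14+2, 17+0) = 24
r[8] = max(2+24, 7+21, 9+17, …, 17+2, 17+0) = 28
r[9] = max(2+28, 7+24, 9+21, …, 17+2, 28+0) = 31
r[10] = max(2+31, 7+28, 9+24, …, 28+2, 16+0) = 35
Maximum revenue is $35.
Now minimize piece count subject to staying optimal: for each k, pieces[k] = 1 + min over i with p[i]+r[k−i]=r[k] of pieces[k−i].
pieces[7] = 2
pieces[8] = 4
pieces[9] = 3
pieces[10] = 5

5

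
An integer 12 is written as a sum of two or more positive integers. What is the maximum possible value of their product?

Define m[k] = max over 1≤i<k of i · max(k−i, m[k−i]); the inner max lets the remainder stay uncut if that's better.
m[2] = 1*max(1,0) = 1*1 = 1
m[3] = max(1*2, 2*1) = 2
m[4] = max(1*3, 2*2, 3*1) = 4
m[5] = max(1*4, 2*3, 3*2, 4*1) = 6
m[6] = max(1*6, 2*4, 3*3, 4*2, 5*1) = 9
m[7] = max(1*9, 2*6, 3*4, 4*3, 5*2, 6*1) = 12
m[8] = max(1*12, 2*9, 3*6, …, 6*2, 7*1) = 18
m[9] = max(1*18, 2*12, 3*9, …, 7*2, 8*1) = 27
m[10] = max(1*27, 2*18, 3*12, …, 8*2, 9*1) = 36
m[11] = max(1*36, 2*27, 3*18, …, 9*2, 10*1) = 54
m[12] = max(1*54, 2*36, 3*27, …, 10*2, 11*1) = 81
One optimal split: 3 + 3 + 3 + 3; product 3*3*3*3 = 81.

81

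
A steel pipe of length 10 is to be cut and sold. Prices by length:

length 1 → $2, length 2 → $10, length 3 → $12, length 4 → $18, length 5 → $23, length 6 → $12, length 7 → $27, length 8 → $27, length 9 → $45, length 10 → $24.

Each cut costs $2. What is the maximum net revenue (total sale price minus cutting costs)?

Let r[k] be the best obtainable value from length k. For each k, try every first piece i and keep the best of price[i] + r[k−i] minus the 2 cut fee when i<k.
r[1] = 2
r[2] = 10
r[3] = 12
r[4] = 18  (first piece 2, then r[2]=10)
r[5] = 23
r[6] = 26  (first piece 2, then r[4]=18)
r[7] = 31  (first piece 2, then r[5]=23)
r[8] = 34  (first piece 2, then r[6]=26)
r[9] = 45
r[10] = 45  (first piece 1, then r[9]=45)
One optimal plan: pieces 9 + 1 (1 cut) → $47 − $2 = $45.

45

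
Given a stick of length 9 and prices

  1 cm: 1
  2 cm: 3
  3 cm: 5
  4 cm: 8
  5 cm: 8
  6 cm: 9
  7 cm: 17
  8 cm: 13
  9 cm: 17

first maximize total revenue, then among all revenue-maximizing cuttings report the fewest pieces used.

Consider every possible first cut. r[k] is the best of p[i]+r[k−i] over all sellable i≤k.
r[1] = 1
r[2] = 3
r[3] = 5
r[4] = 8
r[5] = 9  (first piece 1, then r[4]=8)
r[6] = 11  (first piece 2, then r[4]=8)
r[7] = 17
r[8] = 18  (first piece 1, then r[7]=17)
r[9] = 20  (first piece 2, then r[7]=17)
Maximum revenue is 20.
Now minimize piece count subject to staying optimal: for each k, pieces[k] = 1 + min over i with p[i]+r[k−i]=r[k] of pieces[k−i].
pieces[6] = 2
pieces[7] = 1
pieces[8] = 2
pieces[9] = 2

2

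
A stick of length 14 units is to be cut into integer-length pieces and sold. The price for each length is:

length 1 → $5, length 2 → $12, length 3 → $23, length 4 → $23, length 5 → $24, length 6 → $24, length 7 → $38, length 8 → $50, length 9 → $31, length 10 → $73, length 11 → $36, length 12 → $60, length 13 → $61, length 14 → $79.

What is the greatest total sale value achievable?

Consider every possible first cut. v[k] is the best of p[i]+v[k−i] over all sellable i≤k.
v[1] = 5
v[2] = 12
v[3] = 23
v[4] = 28  (first piece 1, then v[3]=23)
v[5] = 35  (first piece 2, then v[3]=23)
v[6] = 46  (first piece 3, then v[3]=23)
v[7] = 51  (first piece 1, then v[6]=46)
v[8] = 58  (first piece 2, then v[6]=46)
v[9] = 69  (first piece 3, then v[6]=46)
v[10] = 74  (first piece 1, then v[9]=69)
v[11] = 81  (first piece 2, then v[9]=69)
v[12] = 92  (first piece 3, then v[9]=69)
v[13] = 97  (first piece 1, then v[12]=92)
v[14] = 104  (first piece 2, then v[12]=92)
One optimal cutting: 3 + 3 + 3 + 3 + 2 → $23 + $23 + $23 + $23 + $12 = $104.

104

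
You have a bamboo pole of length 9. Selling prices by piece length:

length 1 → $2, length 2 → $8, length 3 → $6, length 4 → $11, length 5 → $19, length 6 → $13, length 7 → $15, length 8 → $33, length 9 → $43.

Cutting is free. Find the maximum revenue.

Let v[k] be the best obtainable value from length k. For each k, try every first piece i and keep the best of price[i] + v[k−i].
v[1] = 2
v[2] = 8
v[3] = 10  (first piece 1, then v[2]=8)
v[4] = 16  (first piece 2, then v[2]=8)
v[5] = 19
v[6] = 24  (first piece 2, then v[4]=16)
v[7] = 27  (first piece 2, then v[5]=19)
v[8] = 33
v[9] = 43
Best is to sell the whole 9-foot piece uncut for $43.

43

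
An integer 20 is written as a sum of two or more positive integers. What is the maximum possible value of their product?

Let g[k] be the best product for length k (with at least one cut). For each first piece i, the rest contributes max(k−i, g[k−i]).
Small cases: g[2]=1, g[3]=2, g[4]=4, g[5]=6, g[6]=9, g[7]=12, g[8]=18, g[9]=27, g[10]=36, g[11]=54, g[12]=81, g[13]=108, g[14]=162.
g[15] = max(1·162, 2·108, 3·81, …, 13·2, 14·1) = 243
g[16] = max(1·243, 2·162, 3·108, …, 14·2, 15·1) = 324
g[17] = max(1·324, 2·243, 3·162, …, 15·2, 16·1) = 486
g[18] = max(1·486, 2·324, 3·243, …, 16·2, 17·1) = 729
g[19] = max(1·729, 2·486, 3·324, …, 17·2, 18·1) = 972
g[20] = max(1·972, 2·729, 3·486, …, 18·2, 19·1) = 1458
One optimal split: 3 + 3 + 3 + 3 + 3 + 3 + 2; product 3·3·3·3·3·3·2 = 1458.

1458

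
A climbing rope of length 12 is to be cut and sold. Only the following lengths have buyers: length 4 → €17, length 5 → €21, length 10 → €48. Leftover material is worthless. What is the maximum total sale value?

51

Consider every possible first cut. best[k] is the best of p[i]+best[k−i] over all sellable i≤k.
best[1] = 0
best[2] = 0
best[3] = 0
best[4] = 17
best[5] = max(17+0, 21+0) = 21
best[6] = max(17+0, 21+0) = 21
best[7] = max(17+0, 21+0) = 21
best[8] = max(17+17, 21+0) = 34
best[9] = max(17+21, 21+17) = 38
best[10] = max(17+21, 21+21, 48+0) = 48
best[11] = max(17+21, 21+21, 48+0) = 48
best[12] = max(17+34, 21+21, 48+0) = 51
One optimal cutting: 4 + 4 + 4 → €51.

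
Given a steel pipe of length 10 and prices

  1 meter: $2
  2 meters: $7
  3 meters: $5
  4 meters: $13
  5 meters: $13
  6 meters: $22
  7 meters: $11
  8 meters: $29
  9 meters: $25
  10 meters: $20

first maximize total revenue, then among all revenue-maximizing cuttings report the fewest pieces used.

Build r[k] bottom-up: r[k] = max over allowed piece i of (p[i] + r[k−i]).
r[1] = 2
r[2] = max(2+2, 7+0) = 7
r[3] = max(2+7, 7+2, 5+0) = 9
r[4] = max(2+9, 7+7, 5+2, 13+0) = 14
r[5] = max(2+14, 7+9, 5+7, 13+2, 13+0) = 16
r[6] = max(2+16, 7+14, 5+9, 13+7, 13+2, 22+0) = 22
r[7] = max(2+22, 7+16, 5+14, …, 22+2, 11+0) = 24
r[8] = max(2+24, 7+22, 5+16, …, 11+2, 29+0) = 29
r[9] = max(2+29, 7+24, 5+22, …, 29+2, 25+0) = 31
r[10] = max(2+31, 7+29, 5+24, …, 25+2, 20+0) = 36
Maximum revenue is $36.
Now minimize piece count subject to staying optimal: for each k, pieces[k] = 1 + min over i with p[i]+r[k−i]=r[k] of pieces[k−i].
pieces[7] = 2
pieces[8] = 1
pieces[9] = 2
pieces[10] = 2

2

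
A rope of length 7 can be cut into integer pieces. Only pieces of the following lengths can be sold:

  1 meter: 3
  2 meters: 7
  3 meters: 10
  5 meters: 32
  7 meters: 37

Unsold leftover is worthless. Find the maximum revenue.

Let best[k] be the best obtainable value from length k. For each k, try every first piece i and keep the best of price[i] + best[k−i].
best[1] = 3
best[2] = max(3+3, 7+0) = 7
best[3] = max(3+7, 7+3, 10+0) = 10
best[4] = max(3+10, 7+7, 10+3) = 14
best[5] = max(3+14, 7+10, 10+7, 32+0) = 32
best[6] = max(3+32, 7+14, 10+10, 32+3) = 35
best[7] = max(3+35, 7+32, 10+14, 32+7, 37+0) = 39
One optimal cutting: 5 + 2 → 39.

39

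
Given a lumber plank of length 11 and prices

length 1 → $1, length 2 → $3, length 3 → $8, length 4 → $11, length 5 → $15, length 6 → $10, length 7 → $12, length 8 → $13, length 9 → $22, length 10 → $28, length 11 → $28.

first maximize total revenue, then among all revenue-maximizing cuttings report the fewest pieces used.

3

Build r[k] bottom-up: r[k] = max over allowed piece i of (p[i] + r[k−i]).
r[1] = 1
r[2] = max(1+1, 3+0) = 3
r[3] = max(1+3, 3+1, 8+0) = 8
r[4] = max(1+8, 3+3, 8+1, 11+0) = 11
r[5] = max(1+11, 3+8, 8+3, 11+1, 15+0) = 15
r[6] = max(1+15, 3+11, 8+8, 11+3, 15+1, 10+0) = 16
r[7] = max(1+16, 3+15, 8+11, …, 10+1, 12+0) = 19
r[8] = max(1+19, 3+16, 8+15, …, 12+1, 13+0) = 23
r[9] = max(1+23, 3+19, 8+16, …, 13+1, 22+0) = 26
r[10] = max(1+26, 3+23, 8+19, …, 22+1, 28+0) = 30
r[11] = max(1+30, 3+26, 8+23, …, 28+1, 28+0) = 31
Maximum revenue is $31.
Now minimize piece count subject to staying optimal: for each k, pieces[k] = 1 + min over i with p[i]+r[k−i]=r[k] of pieces[k−i].
pieces[8] = 2
pieces[9] = 2
pieces[10] = 2
pieces[11] = 3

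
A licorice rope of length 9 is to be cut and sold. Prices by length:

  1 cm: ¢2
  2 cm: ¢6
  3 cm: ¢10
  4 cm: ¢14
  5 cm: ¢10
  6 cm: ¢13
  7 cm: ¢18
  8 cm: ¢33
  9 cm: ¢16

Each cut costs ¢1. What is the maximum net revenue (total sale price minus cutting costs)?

34

Consider every possible first cut. net[k] is the best of p[i]+net[k−i] over all sellable i≤k, charging 1 whenever i<k.
net[1] = 2
net[2] = 6
net[3] = 10
net[4] = 14
net[5] = 15  (first piece 1, then net[4]=14)
net[6] = 19  (first piece 2, then net[4]=14)
net[7] = 23  (first piece 3, then net[4]=14)
net[8] = 33
net[9] = 34  (first piece 1, then net[8]=33)
One optimal plan: pieces 8 + 1 (1 cut) → ¢35 − ¢1 = ¢34.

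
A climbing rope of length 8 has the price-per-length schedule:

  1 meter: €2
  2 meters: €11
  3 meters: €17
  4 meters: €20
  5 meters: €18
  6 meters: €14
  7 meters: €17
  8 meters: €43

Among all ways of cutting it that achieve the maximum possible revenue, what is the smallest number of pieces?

3

Build r[k] bottom-up: r[k] = max over allowed piece i of (p[i] + r[k−i]).
r[1] = 2
r[2] = max(2+2, 11+0) = 11
r[3] = max(2+11, 11+2, 17+0) = 17
r[4] = max(2+17, 11+11, 17+2, 20+0) = 22
r[5] = max(2+22, 11+17, 17+11, 20+2, 18+0) = 28
r[6] = max(2+28, 11+22, 17+17, 20+11, 18+2, 14+0) = 34
r[7] = max(2+34, 11+28, 17+22, …, 14+2, 17+0) = 39
r[8] = max(2+39, 11+34, 17+28, …, 17+2, 43+0) = 45
Maximum revenue is €45.
Now minimize piece count subject to staying optimal: for each k, pieces[k] = 1 + min over i with p[i]+r[k−i]=r[k] of pieces[k−i].
pieces[5] = 2
pieces[6] = 2
pieces[7] = 3
pieces[8] = 3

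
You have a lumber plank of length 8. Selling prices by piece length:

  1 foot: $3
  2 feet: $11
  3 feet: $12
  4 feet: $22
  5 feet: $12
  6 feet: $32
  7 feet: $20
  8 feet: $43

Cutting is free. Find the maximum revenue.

Consider every possible first cut. R[k] is the best of p[i]+R[k−i] over all sellable i≤k.
R[1] = 3
R[2] = max(3+3, 11+0) = 11
R[3] = max(3+11, 11+3, 12+0) = 14
R[4] = max(3+14, 11+11, 12+3, 22+0) = 22
R[5] = max(3+22, 11+14, 12+11, 22+3, 12+0) = 25
R[6] = max(3+25, 11+22, 12+14, 22+11, 12+3, 32+0) = 33
R[7] = max(3+33, 11+25, 12+22, …, 32+3, 20+0) = 36
R[8] = max(3+36, 11+33, 12+25, …, 20+3, 43+0) = 44
One optimal cutting: 2 + 2 + 2 + 2 → $11 + $11 + $11 + $11 = $44.

44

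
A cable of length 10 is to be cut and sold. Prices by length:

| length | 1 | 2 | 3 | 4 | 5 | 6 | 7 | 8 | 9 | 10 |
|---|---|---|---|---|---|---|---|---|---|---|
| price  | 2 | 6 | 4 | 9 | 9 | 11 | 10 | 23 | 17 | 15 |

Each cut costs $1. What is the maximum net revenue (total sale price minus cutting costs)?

28

Build v[k] bottom-up: v[k] = max over allowed piece i of (p[i] + v[k−i]) − 1 per cut.
v[1] = 2
v[2] = max(2+2-1, 6+0) = 6
v[3] = max(2+6-1, 6+2-1, 4+0) = 7
v[4] = max(2+7-1, 6+6-1, 4+2-1, 9+0) = 11
v[5] = max(2+11-1, 6+7-1, 4+6-1, 9+2-1, 9+0) = 12
v[6] = max(2+12-1, 6+11-1, 4+7-1, 9+6-1, 9+2-1, 11+0) = 16
v[7] = max(2+16-1, 6+12-1, 4+11-1, …, 11+2-1, 10+0) = 17
v[8] = max(2+17-1, 6+16-1, 4+12-1, …, 10+2-1, 23+0) = 23
v[9] = max(2+23-1, 6+17-1, 4+16-1, …, 23+2-1, 17+0) = 24
v[10] = max(2+24-1, 6+23-1, 4+17-1, …, 17+2-1, 15+0) = 28
One optimal plan: pieces 8 + 2 (1 cut) → $29 − $1 = $28.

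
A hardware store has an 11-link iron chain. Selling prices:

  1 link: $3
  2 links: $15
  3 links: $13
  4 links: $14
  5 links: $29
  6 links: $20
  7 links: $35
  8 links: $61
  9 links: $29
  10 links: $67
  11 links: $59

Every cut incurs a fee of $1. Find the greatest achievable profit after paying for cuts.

Build v[k] bottom-up: v[k] = max over allowed piece i of (p[i] + v[k−i]) − 1 per cut.
v[1] = 3
v[2] = 15
v[3] = 17  (first piece 1, then v[2]=15)
v[4] = 29  (first piece 2, then v[2]=15)
v[5] = 31  (first piece 1, then v[4]=29)
v[6] = 43  (first piece 2, then v[4]=29)
v[7] = 45  (first piece 1, then v[6]=43)
v[8] = 61
v[9] = 63  (first piece 1, then v[8]=61)
v[10] = 75  (first piece 2, then v[8]=61)
v[11] = 77  (first piece 1, then v[10]=75)
One optimal plan: pieces 8 + 2 + 1 (2 cuts) → $79 − $2 = $77.

77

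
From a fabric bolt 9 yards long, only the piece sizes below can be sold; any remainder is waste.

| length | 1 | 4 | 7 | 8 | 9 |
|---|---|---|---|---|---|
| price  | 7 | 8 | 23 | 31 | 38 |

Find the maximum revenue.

63

Build best[k] bottom-up: best[k] = max over allowed piece i of (p[i] + best[k−i]).
best[1] = 7
best[2] = 14  (first piece 1, then best[1]=7)
best[3] = 21  (first piece 1, then best[2]=14)
best[4] = 28  (first piece 1, then best[3]=21)
best[5] = 35  (first piece 1, then best[4]=28)
best[6] = 42  (first piece 1, then best[5]=35)
best[7] = 49  (first piece 1, then best[6]=42)
best[8] = 56  (first piece 1, then best[7]=49)
best[9] = 63  (first piece 1, then best[8]=56)
One optimal cutting: 1 + 1 + 1 + 1 + 1 + 1 + 1 + 1 + 1 → $63.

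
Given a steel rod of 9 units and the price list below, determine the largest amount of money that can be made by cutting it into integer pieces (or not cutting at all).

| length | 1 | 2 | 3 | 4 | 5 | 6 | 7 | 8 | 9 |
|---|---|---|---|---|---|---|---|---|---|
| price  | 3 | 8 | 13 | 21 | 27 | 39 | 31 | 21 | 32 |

52

Build r[k] bottom-up: r[k] = max over allowed piece i of (p[i] + r[k−i]).
r[1] = 3
r[2] = max(3+3, 8+0) = 8
r[3] = max(3+8, 8+3, 13+0) = 13
r[4] = max(3+13, 8+8, 13+3, 21+0) = 21
r[5] = max(3+21, 8+13, 13+8, 21+3, 27+0) = 27
r[6] = max(3+27, 8+21, 13+13, 21+8, 27+3, 39+0) = 39
r[7] = max(3+39, 8+27, 13+21, …, 39+3, 31+0) = 42
r[8] = max(3+42, 8+39, 13+27, …, 31+3, 21+0) = 47
r[9] = max(3+47, 8+42, 13+39, …, 21+3, 32+0) = 52
One optimal cutting: 6 + 3 → $39 + $13 = $52.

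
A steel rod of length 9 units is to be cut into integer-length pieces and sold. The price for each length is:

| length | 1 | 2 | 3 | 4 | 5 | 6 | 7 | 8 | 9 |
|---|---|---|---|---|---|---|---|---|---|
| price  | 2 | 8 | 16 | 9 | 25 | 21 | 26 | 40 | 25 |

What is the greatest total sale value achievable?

48

Consider every possible first cut. best[k] is the best of p[i]+best[k−i] over all sellable i≤k.
best[1] = 2
best[2] = max(2+2, 8+0) = 8
best[3] = max(2+8, 8+2, 16+0) = 16
best[4] = max(2+16, 8+8, 16+2, 9+0) = 18
best[5] = max(2+18, 8+16, 16+8, 9+2, 25+0) = 25
best[6] = max(2+25, 8+18, 16+16, 9+8, 25+2, 21+0) = 32
best[7] = max(2+32, 8+25, 16+18, …, 21+2, 26+0) = 34
best[8] = max(2+34, 8+32, 16+25, …, 26+2, 40+0) = 41
best[9] = max(2+41, 8+34, 16+32, …, 40+2, 25+0) = 48
One optimal cutting: 3 + 3 + 3 → $16 + $16 + $16 = $48.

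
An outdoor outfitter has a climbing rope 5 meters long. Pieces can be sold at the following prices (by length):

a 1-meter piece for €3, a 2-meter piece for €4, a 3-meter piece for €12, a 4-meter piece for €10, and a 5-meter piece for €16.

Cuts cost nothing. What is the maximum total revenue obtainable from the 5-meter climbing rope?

Consider every possible first cut. r[k] is the best of p[i]+r[k−i] over all sellable i≤k.
r[1] = 3
r[2] = 6  (first piece 1, then r[1]=3)
r[3] = 12
r[4] = 15  (first piece 1, then r[3]=12)
r[5] = 18  (first piece 1, then r[4]=15)
One optimal cutting: 3 + 1 + 1 → €12 + €3 + €3 = €18.

18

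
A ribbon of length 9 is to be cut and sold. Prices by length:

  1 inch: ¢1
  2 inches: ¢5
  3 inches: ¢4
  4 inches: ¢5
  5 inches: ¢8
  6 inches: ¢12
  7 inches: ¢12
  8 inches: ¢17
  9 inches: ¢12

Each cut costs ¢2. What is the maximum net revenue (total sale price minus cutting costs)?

16

Build v[k] bottom-up: v[k] = max over allowed piece i of (p[i] + v[k−i]) − 2 per cut.
v[1] = 1
v[2] = 5
v[3] = 4  (first piece 1, then v[2]=5)
v[4] = 8  (first piece 2, then v[2]=5)
v[5] = 8
v[6] = 12
v[7] = 12
v[8] = 17
v[9] = 16  (first piece 1, then v[8]=17)
One optimal plan: pieces 8 + 1 (1 cut) → ¢18 − ¢2 = ¢16.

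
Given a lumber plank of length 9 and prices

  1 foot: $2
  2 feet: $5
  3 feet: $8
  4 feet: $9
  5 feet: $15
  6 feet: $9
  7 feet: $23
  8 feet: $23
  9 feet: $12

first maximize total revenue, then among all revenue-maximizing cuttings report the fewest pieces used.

Let r[k] be the best obtainable value from length k. For each k, try every first piece i and keep the best of price[i] + r[k−i].
r[1] = 2
r[2] = 5
r[3] = 8
r[4] = 10  (first piece 1, then r[3]=8)
r[5] = 15
r[6] = 17  (first piece 1, then r[5]=15)
r[7] = 23
r[8] = 25  (first piece 1, then r[7]=23)
r[9] = 28  (first piece 2, then r[7]=23)
Maximum revenue is $28.
Now minimize piece count subject to staying optimal: for each k, pieces[k] = 1 + min over i with p[i]+r[k−i]=r[k] of pieces[k−i].
pieces[6] = 2
pieces[7] = 1
pieces[8] = 2
pieces[9] = 2

2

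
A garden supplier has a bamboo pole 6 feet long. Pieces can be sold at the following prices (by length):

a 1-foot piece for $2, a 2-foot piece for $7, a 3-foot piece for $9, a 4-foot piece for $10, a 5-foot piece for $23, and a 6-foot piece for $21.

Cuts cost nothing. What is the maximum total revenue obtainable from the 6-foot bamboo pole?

Let r[k] be the best obtainable value from length k. For each k, try every first piece i and keep the best of price[i] + r[k−i].
r[1] = 2
r[2] = 7
r[3] = 9  (first piece 1, then r[2]=7)
r[4] = 14  (first piece 2, then r[2]=7)
r[5] = 23
r[6] = 25  (first piece 1, then r[5]=23)
One optimal cutting: 5 + 1 → $23 + $2 = $25.

25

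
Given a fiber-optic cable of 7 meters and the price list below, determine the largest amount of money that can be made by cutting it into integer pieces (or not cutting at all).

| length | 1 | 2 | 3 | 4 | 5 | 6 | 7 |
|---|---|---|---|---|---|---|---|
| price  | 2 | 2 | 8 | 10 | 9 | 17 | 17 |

Build best[k] bottom-up: best[k] = max over allowed piece i of (p[i] + best[k−i]).
best[1] = 2
best[2] = 4  (first piece 1, then best[1]=2)
best[3] = 8
best[4] = 10  (first piece 1, then best[3]=8)
best[5] = 12  (first piece 1, then best[4]=10)
best[6] = 17
best[7] = 19  (first piece 1, then best[6]=17)
One optimal cutting: 6 + 1 → $17 + $2 = $19.

19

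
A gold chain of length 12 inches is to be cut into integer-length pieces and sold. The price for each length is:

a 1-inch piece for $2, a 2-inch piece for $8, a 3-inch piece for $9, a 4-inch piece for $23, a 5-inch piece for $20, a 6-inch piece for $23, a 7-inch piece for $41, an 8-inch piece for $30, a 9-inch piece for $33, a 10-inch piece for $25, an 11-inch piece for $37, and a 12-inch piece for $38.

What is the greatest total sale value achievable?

69

Let R[k] be the best obtainable value from length k. For each k, try every first piece i and keep the best of price[i] + R[k−i].
R[1] = 2
R[2] = 8
R[3] = 10  (first piece 1, then R[2]=8)
R[4] = 23
R[5] = 25  (first piece 1, then R[4]=23)
R[6] = 31  (first piece 2, then R[4]=23)
R[7] = 41
R[8] = 46  (first piece 4, then R[4]=23)
R[9] = 49  (first piece 2, then R[7]=41)
R[10] = 54  (first piece 2, then R[8]=46)
R[11] = 64  (first piece 4, then R[7]=41)
R[12] = 69  (first piece 4, then R[8]=46)
One optimal cutting: 4 + 4 + 4 → $23 + $23 + $23 = $69.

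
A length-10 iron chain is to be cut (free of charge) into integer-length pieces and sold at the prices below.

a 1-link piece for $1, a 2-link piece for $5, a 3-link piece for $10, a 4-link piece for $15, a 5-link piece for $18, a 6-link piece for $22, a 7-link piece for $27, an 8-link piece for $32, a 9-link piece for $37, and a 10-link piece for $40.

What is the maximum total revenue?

Let v[k] be the best obtainable value from length k. For each k, try every first piece i and keep the best of price[i] + v[k−i].
v[1] = 1
v[2] = 5
v[3] = 10
v[4] = 15
v[5] = 18
v[6] = 22
v[7] = 27
v[8] = 32
v[9] = 37
v[10] = 40
Best is to sell the whole 10-link piece uncut for $40.

40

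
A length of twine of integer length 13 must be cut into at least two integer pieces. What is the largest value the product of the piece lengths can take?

108

Fill g[k] for k=2..13: at each k try every first piece i and multiply by the better of (k−i) uncut or g[k−i].
g[2] = 1*max(1,0) = 1*1 = 1
g[3] = 1*max(2,1) = 1*2 = 2
g[4] = 2*max(2,1) = 2*2 = 4
g[5] = 2*max(3,2) = 2*3 = 6
g[6] = 3*max(3,2) = 3*3 = 9
g[7] = 2*max(5,6) = 2*6 = 12
g[8] = 2*max(6,9) = 2*9 = 18
g[9] = 3*max(6,9) = 3*9 = 27
g[10] = 2*max(8,18) = 2*18 = 36
g[11] = 2*max(9,27) = 2*27 = 54
g[12] = 3*max(9,27) = 3*27 = 81
g[13] = 2*max(11,54) = 2*54 = 108
One optimal split: 3 + 3 + 3 + 2 + 2; product 3*3*3*2*2 = 108.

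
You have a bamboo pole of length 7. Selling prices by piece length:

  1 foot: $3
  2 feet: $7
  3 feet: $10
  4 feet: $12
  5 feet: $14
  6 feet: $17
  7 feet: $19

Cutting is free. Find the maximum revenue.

Let best[k] be the best obtainable value from length k. For each k, try every first piece i and keep the best of price[i] + best[k−i].
best[1] = 3
best[2] = 7
best[3] = 10  (first piece 1, then best[2]=7)
best[4] = 14  (first piece 2, then best[2]=7)
best[5] = 17  (first piece 1, then best[4]=14)
best[6] = 21  (first piece 2, then best[4]=14)
best[7] = 24  (first piece 1, then best[6]=21)
One optimal cutting: 2 + 2 + 2 + 1 → $7 + $7 + $7 + $3 = $24.

24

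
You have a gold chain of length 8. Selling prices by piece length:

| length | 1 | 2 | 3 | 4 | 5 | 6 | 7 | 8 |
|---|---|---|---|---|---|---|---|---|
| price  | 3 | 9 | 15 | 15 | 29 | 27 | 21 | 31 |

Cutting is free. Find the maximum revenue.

44

Let r[k] be the best obtainable value from length k. For each k, try every first piece i and keep the best of price[i] + r[k−i].
r[1] = 3
r[2] = max(3+3, 9+0) = 9
r[3] = max(3+9, 9+3, 15+0) = 15
r[4] = max(3+15, 9+9, 15+3, 15+0) = 18
r[5] = max(3+18, 9+15, 15+9, 15+3, 29+0) = 29
r[6] = max(3+29, 9+18, 15+15, 15+9, 29+3, 27+0) = 32
r[7] = max(3+32, 9+29, 15+18, …, 27+3, 21+0) = 38
r[8] = max(3+38, 9+32, 15+29, …, 21+3, 31+0) = 44
One optimal cutting: 5 + 3 → $29 + $15 = $44.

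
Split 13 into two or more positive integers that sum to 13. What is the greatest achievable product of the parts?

Let m[k] be the best product for length k (with at least one cut). For each first piece i, the rest contributes max(k−i, m[k−i]).
m[2] = 1·max(1,0) = 1·1 = 1
m[3] = max(1·2, 2·1) = 2
m[4] = max(1·3, 2·2, 3·1) = 4
m[5] = max(1·4, 2·3, 3·2, 4·1) = 6
m[6] = max(1·6, 2·4, 3·3, 4·2, 5·1) = 9
m[7] = max(1·9, 2·6, 3·4, 4·3, 5·2, 6·1) = 12
m[8] = max(1·12, 2·9, 3·6, …, 6·2, 7·1) = 18
m[9] = max(1·18, 2·12, 3·9, …, 7·2, 8·1) = 27
m[10] = max(1·27, 2·18, 3·12, …, 8·2, 9·1) = 36
m[11] = max(1·36, 2·27, 3·18, …, 9·2, 10·1) = 54
m[12] = max(1·54, 2·36, 3·27, …, 10·2, 11·1) = 81
m[13] = max(1·81, 2·54, 3·36, …, 11·2, 12·1) = 108
One optimal split: 3 + 3 + 3 + 2 + 2; product 3·3·3·2·2 = 108.

108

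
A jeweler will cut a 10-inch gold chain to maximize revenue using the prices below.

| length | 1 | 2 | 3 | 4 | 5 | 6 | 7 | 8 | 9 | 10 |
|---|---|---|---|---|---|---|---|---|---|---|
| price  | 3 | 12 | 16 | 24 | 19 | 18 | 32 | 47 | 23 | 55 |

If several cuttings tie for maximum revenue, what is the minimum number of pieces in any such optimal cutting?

3

Let r[k] be the best obtainable value from length k. For each k, try every first piece i and keep the best of price[i] + r[k−i].
r[1] = 3
r[2] = max(3+3, 12+0) = 12
r[3] = max(3+12, 12+3, 16+0) = 16
r[4] = max(3+16, 12+12, 16+3, 24+0) = 24
r[5] = max(3+24, 12+16, 16+12, 24+3, 19+0) = 28
r[6] = max(3+28, 12+24, 16+16, 24+12, 19+3, 18+0) = 36
r[7] = max(3+36, 12+28, 16+24, …, 18+3, 32+0) = 40
r[8] = max(3+40, 12+36, 16+28, …, 32+3, 47+0) = 48
r[9] = max(3+48, 12+40, 16+36, …, 47+3, 23+0) = 52
r[10] = max(3+52, 12+48, 16+40, …, 23+3, 55+0) = 60
Maximum revenue is $60.
Now minimize piece count subject to staying optimal: for each k, pieces[k] = 1 + min over i with p[i]+r[k−i]=r[k] of pieces[k−i].
pieces[7] = 2
pieces[8] = 2
pieces[9] = 3
pieces[10] = 3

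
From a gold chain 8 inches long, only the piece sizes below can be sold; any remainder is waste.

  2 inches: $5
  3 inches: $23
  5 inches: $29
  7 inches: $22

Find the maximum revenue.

52

Consider every possible first cut. best[k] is the best of p[i]+best[k−i] over all sellable i≤k.
best[1] = 0
best[2] = 5
best[3] = 23
best[4] = 23
best[5] = 29
best[6] = 46  (first piece 3, then best[3]=23)
best[7] = 46
best[8] = 52  (first piece 3, then best[5]=29)
One optimal cutting: 5 + 3 → $52.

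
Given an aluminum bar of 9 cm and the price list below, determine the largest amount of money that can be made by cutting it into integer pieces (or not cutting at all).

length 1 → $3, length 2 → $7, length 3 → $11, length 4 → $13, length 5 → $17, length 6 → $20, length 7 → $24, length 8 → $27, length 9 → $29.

Consider every possible first cut. best[k] is the best of p[i]+best[k−i] over all sellable i≤k.
best[1] = 3
best[2] = max(3+3, 7+0) = 7
best[3] = max(3+7, 7+3, 11+0) = 11
best[4] = max(3+11, 7+7, 11+3, 13+0) = 14
best[5] = max(3+14, 7+11, 11+7, 13+3, 17+0) = 18
best[6] = max(3+18, 7+14, 11+11, 13+7, 17+3, 20+0) = 22
best[7] = max(3+22, 7+18, 11+14, …, 20+3, 24+0) = 25
best[8] = max(3+25, 7+22, 11+18, …, 24+3, 27+0) = 29
best[9] = max(3+29, 7+25, 11+22, …, 27+3, 29+0) = 33
One optimal cutting: 3 + 3 + 3 → $11 + $11 + $11 = $33.

33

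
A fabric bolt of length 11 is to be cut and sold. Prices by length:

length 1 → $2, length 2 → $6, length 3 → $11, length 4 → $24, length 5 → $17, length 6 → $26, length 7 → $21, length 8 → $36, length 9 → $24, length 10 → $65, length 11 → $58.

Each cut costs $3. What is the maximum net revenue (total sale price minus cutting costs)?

Build r[k] bottom-up: r[k] = max over allowed piece i of (p[i] + r[k−i]) − 3 per cut.
r[1] = 2
r[2] = 6
r[3] = 11
r[4] = 24
r[5] = 23  (first piece 1, then r[4]=24)
r[6] = 27  (first piece 2, then r[4]=24)
r[7] = 32  (first piece 3, then r[4]=24)
r[8] = 45  (first piece 4, then r[4]=24)
r[9] = 44  (first piece 1, then r[8]=45)
r[10] = 65
r[11] = 64  (first piece 1, then r[10]=65)
One optimal plan: pieces 10 + 1 (1 cut) → $67 − $3 = $64.

64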